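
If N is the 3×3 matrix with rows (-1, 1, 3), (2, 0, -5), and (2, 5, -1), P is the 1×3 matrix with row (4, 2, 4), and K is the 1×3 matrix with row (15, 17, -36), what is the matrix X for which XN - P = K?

XN = K + P = [[19, 19, -32]].
Since N sits to the right of X, X = (K + P)N⁻¹.
N has determinant -3; N⁻¹ = [[-25/3, -16/3, 5/3], [8/3, 5/3, -1/3], [-10/3, -7/3, 2/3]].
X = (K + P)N⁻¹ = [[-1, 5, 4]].

X = [[-1, 5, 4]]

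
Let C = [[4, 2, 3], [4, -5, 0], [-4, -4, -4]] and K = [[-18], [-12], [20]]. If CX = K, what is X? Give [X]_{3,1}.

Since C multiplies X on the left, X = C⁻¹K.
det C = 4; the adjugate gives C⁻¹ = [[5, -1, 15/4], [4, -1, 3], [-9, 2, -7]].
X = C⁻¹K = [[5, -1, 15/4], [4, -1, 3], [-9, 2, -7]] · [[-18], [-12], [20]] = [[-3], [0], [-2]].

-2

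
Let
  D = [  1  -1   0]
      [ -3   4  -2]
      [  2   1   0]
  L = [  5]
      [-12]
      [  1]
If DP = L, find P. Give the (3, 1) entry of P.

D is on the left of P, so left-multiply by D⁻¹: P = D⁻¹L.
D has determinant 6; D⁻¹ = [[1/3, 0, 1/3], [-2/3, 0, 1/3], [-11/6, -1/2, 1/6]].
P = D⁻¹L = [[1/3, 0, 1/3], [-2/3, 0, 1/3], [-11/6, -1/2, 1/6]] · [[5], [-12], [1]] = [[2], [-3], [-3]].

-3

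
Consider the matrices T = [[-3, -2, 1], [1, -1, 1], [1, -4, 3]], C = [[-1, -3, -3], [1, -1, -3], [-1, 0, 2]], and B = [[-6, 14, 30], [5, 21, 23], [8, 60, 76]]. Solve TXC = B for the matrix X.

Left-multiply by T⁻¹ and right-multiply by C⁻¹: X = T⁻¹BC⁻¹.
det T = -2; the adjugate gives T⁻¹ = [[-1/2, -1, 1/2], [1, 5, -2], [3/2, 7, -5/2]].
det C = 2, so C⁻¹ = [[-1, 3, 3], [1/2, -5/2, -3], [-1/2, 3/2, 2]].
T⁻¹B = [[2, 2, 0], [3, -1, -7], [6, 18, 16]].
X = (T⁻¹B)C⁻¹ = [[-1, 1, 0], [0, 1, -2], [-5, -3, -4]].

X = [[-1, 1, 0], [0, 1, -2], [-5, -3, -4]]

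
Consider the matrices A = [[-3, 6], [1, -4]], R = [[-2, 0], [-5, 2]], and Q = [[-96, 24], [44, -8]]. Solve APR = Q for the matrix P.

P = [[0, -4], [3, 0]]

P = A⁻¹QR⁻¹ (apply A⁻¹ on the left and R⁻¹ on the right).
det A = 6; the adjugate gives A⁻¹ = [[-2/3, -1], [-1/6, -1/2]].
det R = -4; the adjugate gives R⁻¹ = [[-1/2, 0], [-5/4, 1/2]].
A⁻¹Q = [[20, -8], [-6, 0]].
P = (A⁻¹Q)R⁻¹ = [[0, -4], [3, 0]].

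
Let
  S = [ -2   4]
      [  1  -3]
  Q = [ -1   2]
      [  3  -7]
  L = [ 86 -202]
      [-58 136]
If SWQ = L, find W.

W = S⁻¹LQ⁻¹ (apply S⁻¹ on the left and Q⁻¹ on the right).
S has determinant 2; S⁻¹ = [[-3/2, -2], [-1/2, -1]].
det Q = 1; the adjugate gives Q⁻¹ = [[-7, -2], [-3, -1]].
S⁻¹L = [[-13, 31], [15, -35]].
W = (S⁻¹L)Q⁻¹ = [[-2, -5], [0, 5]].

W = [[-2, -5], [0, 5]]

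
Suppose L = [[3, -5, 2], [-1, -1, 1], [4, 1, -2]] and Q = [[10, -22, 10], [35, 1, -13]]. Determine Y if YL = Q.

Y = [[4, 2, 0], [2, -5, 6]]

Since L sits to the right of Y, Y = QL⁻¹.
det L = -1; the adjugate gives L⁻¹ = [[-1, 8, 3], [-2, 14, 5], [-3, 23, 8]].
Y = QL⁻¹ = [[10, -22, 10], [35, 1, -13]] · [[-1, 8, 3], [-2, 14, 5], [-3, 23, 8]] = [[4, 2, 0], [2, -5, 6]].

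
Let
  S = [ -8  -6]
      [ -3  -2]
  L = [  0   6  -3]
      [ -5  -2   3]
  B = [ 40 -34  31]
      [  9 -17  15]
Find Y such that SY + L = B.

Y = [[-2, 5, -2], [-4, 0, -3]]

SY = B − L = [[40, -40, 34], [14, -15, 12]].
S is on the left of Y, so left-multiply by S⁻¹: Y = S⁻¹(B − L).
S has determinant -2; S⁻¹ = [[1, -3], [-3/2, 4]].
Y = S⁻¹(B − L) = [[-2, 5, -2], [-4, 0, -3]].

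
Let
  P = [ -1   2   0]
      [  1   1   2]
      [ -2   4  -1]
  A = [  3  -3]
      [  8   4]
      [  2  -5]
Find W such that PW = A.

W = [[-1, 5], [1, 1], [4, -1]]

P is on the left of W, so left-multiply by P⁻¹: W = P⁻¹A.
P has determinant 3; P⁻¹ = [[-3, 2/3, 4/3], [-1, 1/3, 2/3], [2, 0, -1]].
W = P⁻¹A = [[-3, 2/3, 4/3], [-1, 1/3, 2/3], [2, 0, -1]] · [[3, -3], [8, 4], [2, -5]] = [[-1, 5], [1, 1], [4, -1]].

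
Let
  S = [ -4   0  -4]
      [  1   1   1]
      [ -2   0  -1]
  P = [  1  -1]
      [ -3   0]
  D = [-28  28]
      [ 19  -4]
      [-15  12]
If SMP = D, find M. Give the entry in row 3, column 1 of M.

Isolating M: multiply by S⁻¹ from the left and P⁻¹ from the right, so M = S⁻¹DP⁻¹.
S has determinant -4; S⁻¹ = [[1/4, 0, -1], [1/4, 1, 0], [-1/2, 0, 1]].
P has determinant -3; P⁻¹ = [[0, -1/3], [-1, -1/3]].
S⁻¹D = [[8, -5], [12, 3], [-1, -2]].
M = (S⁻¹D)P⁻¹ = [[5, -1], [-3, -5], [2, 1]].

2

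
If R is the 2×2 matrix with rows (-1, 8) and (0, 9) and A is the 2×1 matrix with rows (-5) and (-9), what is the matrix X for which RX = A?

Since R multiplies X on the left, X = R⁻¹A.
R has determinant -9; R⁻¹ = [[-1, 8/9], [0, 1/9]].
X = R⁻¹A = [[-1, 8/9], [0, 1/9]] · [[-5], [-9]] = [[-3], [-1]].

X = [[-3], [-1]]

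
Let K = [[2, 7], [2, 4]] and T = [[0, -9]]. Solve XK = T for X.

X = [[-3, 3]]

Since K sits to the right of X, X = TK⁻¹.
det K = -6, so K⁻¹ = [[-2/3, 7/6], [1/3, -1/3]].
X = TK⁻¹ = [[0, -9]] · [[-2/3, 7/6], [1/3, -1/3]] = [[-3, 3]].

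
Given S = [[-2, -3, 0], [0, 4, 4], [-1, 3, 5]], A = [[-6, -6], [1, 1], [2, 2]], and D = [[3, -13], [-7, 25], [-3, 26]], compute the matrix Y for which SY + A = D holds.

Y = [[-3, -4], [-1, 5], [-1, 1]]

SY = D − A = [[9, -7], [-8, 24], [-5, 24]].
Since S multiplies Y on the left, Y = S⁻¹(D − A).
det S = -4, so S⁻¹ = [[-2, -15/4, 3], [1, 5/2, -2], [-1, -9/4, 2]].
Y = S⁻¹(D − A) = [[-3, -4], [-1, 5], [-1, 1]].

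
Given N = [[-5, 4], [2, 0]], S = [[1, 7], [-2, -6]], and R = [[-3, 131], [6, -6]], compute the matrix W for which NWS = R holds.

W = [[-3, -3], [5, 1]]

Isolating W: multiply by N⁻¹ from the left and S⁻¹ from the right, so W = N⁻¹RS⁻¹.
det N = -8, so N⁻¹ = [[0, 1/2], [1/4, 5/8]].
det S = 8; the adjugate gives S⁻¹ = [[-3/4, -7/8], [1/4, 1/8]].
N⁻¹R = [[3, -3], [3, 29]].
W = (N⁻¹R)S⁻¹ = [[-3, -3], [5, 1]].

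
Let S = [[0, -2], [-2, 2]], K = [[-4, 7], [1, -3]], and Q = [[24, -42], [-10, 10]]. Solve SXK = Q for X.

Isolating X: multiply by S⁻¹ from the left and K⁻¹ from the right, so X = S⁻¹QK⁻¹.
det S = -4, so S⁻¹ = [[-1/2, -1/2], [-1/2, 0]].
K has determinant 5; K⁻¹ = [[-3/5, -7/5], [-1/5, -4/5]].
S⁻¹Q = [[-7, 16], [-12, 21]].
X = (S⁻¹Q)K⁻¹ = [[1, -3], [3, 0]].

X = [[1, -3], [3, 0]]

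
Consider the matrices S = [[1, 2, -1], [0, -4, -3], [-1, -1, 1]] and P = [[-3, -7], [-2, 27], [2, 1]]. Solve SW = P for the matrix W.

W = [[1, 4], [-1, -6], [2, -1]]

S is on the left of W, so left-multiply by S⁻¹: W = S⁻¹P.
det S = 3, so S⁻¹ = [[-7/3, -1/3, -10/3], [1, 0, 1], [-4/3, -1/3, -4/3]].
W = S⁻¹P = [[-7/3, -1/3, -10/3], [1, 0, 1], [-4/3, -1/3, -4/3]] · [[-3, -7], [-2, 27], [2, 1]] = [[1, 4], [-1, -6], [2, -1]].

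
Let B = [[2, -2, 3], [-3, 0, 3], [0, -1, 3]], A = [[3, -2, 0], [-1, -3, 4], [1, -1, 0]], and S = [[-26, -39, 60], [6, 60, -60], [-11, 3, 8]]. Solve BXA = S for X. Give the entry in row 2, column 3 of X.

X = B⁻¹SA⁻¹ (apply B⁻¹ on the left and A⁻¹ on the right).
B has determinant -3; B⁻¹ = [[-1, -1, 2], [-3, -2, 5], [-1, -2/3, 2]].
det A = 4; the adjugate gives A⁻¹ = [[1, 0, -2], [1, 0, -3], [1, 1/4, -11/4]].
B⁻¹S = [[-2, -15, 16], [11, 12, -20], [0, 5, -4]].
X = (B⁻¹S)A⁻¹ = [[-1, 4, 5], [3, -5, -3], [1, -1, -4]].

-3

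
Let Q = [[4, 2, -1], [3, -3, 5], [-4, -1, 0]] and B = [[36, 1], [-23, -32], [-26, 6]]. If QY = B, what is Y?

Since Q multiplies Y on the left, Y = Q⁻¹B.
det Q = -5; the adjugate gives Q⁻¹ = [[-1, -1/5, -7/5], [4, 4/5, 23/5], [3, 4/5, 18/5]].
Y = Q⁻¹B = [[-1, -1/5, -7/5], [4, 4/5, 23/5], [3, 4/5, 18/5]] · [[36, 1], [-23, -32], [-26, 6]] = [[5, -3], [6, 6], [-4, -1]].

Y = [[5, -3], [6, 6], [-4, -1]]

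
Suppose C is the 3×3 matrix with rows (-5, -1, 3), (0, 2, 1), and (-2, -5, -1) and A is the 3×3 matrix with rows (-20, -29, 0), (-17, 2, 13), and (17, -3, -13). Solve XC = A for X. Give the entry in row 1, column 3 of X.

Right-multiplying both sides by C⁻¹ gives X = AC⁻¹.
det C = -1; the adjugate gives C⁻¹ = [[-3, 16, 7], [2, -11, -5], [-4, 23, 10]].
X = AC⁻¹ = [[-20, -29, 0], [-17, 2, 13], [17, -3, -13]] · [[-3, 16, 7], [2, -11, -5], [-4, 23, 10]] = [[2, -1, 5], [3, 5, 1], [-5, 6, 4]].

5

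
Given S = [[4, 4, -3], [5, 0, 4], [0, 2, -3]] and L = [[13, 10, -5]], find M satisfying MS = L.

Right-multiplying both sides by S⁻¹ gives M = LS⁻¹.
det S = -2, so S⁻¹ = [[4, -3, -8], [-15/2, 6, 31/2], [-5, 4, 10]].
M = LS⁻¹ = [[13, 10, -5]] · [[4, -3, -8], [-15/2, 6, 31/2], [-5, 4, 10]] = [[2, 1, 1]].

M = [[2, 1, 1]]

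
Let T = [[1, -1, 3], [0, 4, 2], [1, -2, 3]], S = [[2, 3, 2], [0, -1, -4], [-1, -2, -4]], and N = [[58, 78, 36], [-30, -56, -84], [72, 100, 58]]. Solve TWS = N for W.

W = [[2, 0, -1], [-5, -1, 4], [5, 5, -3]]

Left-multiply by T⁻¹ and right-multiply by S⁻¹: W = T⁻¹NS⁻¹.
T has determinant 2; T⁻¹ = [[8, -3/2, -7], [1, 0, -1], [-2, 1/2, 2]].
det S = 2; the adjugate gives S⁻¹ = [[-2, 4, -5], [2, -3, 4], [-1/2, 1/2, -1]].
T⁻¹N = [[5, 8, 8], [-14, -22, -22], [13, 16, 2]].
W = (T⁻¹N)S⁻¹ = [[2, 0, -1], [-5, -1, 4], [5, 5, -3]].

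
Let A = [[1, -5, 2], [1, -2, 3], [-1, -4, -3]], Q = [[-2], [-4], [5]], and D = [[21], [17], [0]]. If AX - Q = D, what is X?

X = [[-2], [-3], [3]]

AX = D + Q = [[19], [13], [5]].
A is on the left of X, so left-multiply by A⁻¹: X = A⁻¹(D + Q).
det A = 6, so A⁻¹ = [[3, -23/6, -11/6], [0, -1/6, -1/6], [-1, 3/2, 1/2]].
X = A⁻¹(D + Q) = [[-2], [-3], [3]].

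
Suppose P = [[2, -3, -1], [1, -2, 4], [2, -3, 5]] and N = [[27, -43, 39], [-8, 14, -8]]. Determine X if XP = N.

Since P sits to the right of X, X = NP⁻¹.
det P = -6; the adjugate gives P⁻¹ = [[-1/3, -3, 7/3], [-1/2, -2, 3/2], [-1/6, 0, 1/6]].
X = NP⁻¹ = [[27, -43, 39], [-8, 14, -8]] · [[-1/3, -3, 7/3], [-1/2, -2, 3/2], [-1/6, 0, 1/6]] = [[6, 5, 5], [-3, -4, 1]].

X = [[6, 5, 5], [-3, -4, 1]]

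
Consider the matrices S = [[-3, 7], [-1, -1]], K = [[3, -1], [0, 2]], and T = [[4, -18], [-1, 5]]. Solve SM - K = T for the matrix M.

SM = T + K = [[7, -19], [-1, 7]].
Since S multiplies M on the left, M = S⁻¹(T + K).
det S = 10, so S⁻¹ = [[-1/10, -7/10], [1/10, -3/10]].
M = S⁻¹(T + K) = [[0, -3], [1, -4]].

M = [[0, -3], [1, -4]]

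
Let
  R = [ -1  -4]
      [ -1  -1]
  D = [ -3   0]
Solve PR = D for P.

Since R sits to the right of P, P = DR⁻¹.
R has determinant -3; R⁻¹ = [[1/3, -4/3], [-1/3, 1/3]].
P = DR⁻¹ = [[-3, 0]] · [[1/3, -4/3], [-1/3, 1/3]] = [[-1, 4]].

P = [[-1, 4]]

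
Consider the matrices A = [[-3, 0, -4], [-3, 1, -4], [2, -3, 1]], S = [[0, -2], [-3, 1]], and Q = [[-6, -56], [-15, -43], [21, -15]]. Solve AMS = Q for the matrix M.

M = [[-3, 2], [-5, 3], [-5, -2]]

Left-multiply by A⁻¹ and right-multiply by S⁻¹: M = A⁻¹QS⁻¹.
det A = 5, so A⁻¹ = [[-11/5, 12/5, 4/5], [-1, 1, 0], [7/5, -9/5, -3/5]].
S has determinant -6; S⁻¹ = [[-1/6, -1/3], [-1/2, 0]].
A⁻¹Q = [[-6, 8], [-9, 13], [6, 8]].
M = (A⁻¹Q)S⁻¹ = [[-3, 2], [-5, 3], [-5, -2]].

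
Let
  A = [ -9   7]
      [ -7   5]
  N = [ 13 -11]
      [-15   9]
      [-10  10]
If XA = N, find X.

X = [[-3, 2], [-3, 6], [5, -5]]

Right-multiplying both sides by A⁻¹ gives X = NA⁻¹.
A has determinant 4; A⁻¹ = [[5/4, -7/4], [7/4, -9/4]].
X = NA⁻¹ = [[13, -11], [-15, 9], [-10, 10]] · [[5/4, -7/4], [7/4, -9/4]] = [[-3, 2], [-3, 6], [5, -5]].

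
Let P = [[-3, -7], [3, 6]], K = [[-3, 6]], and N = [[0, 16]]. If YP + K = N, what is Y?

YP = N − K = [[3, 10]].
Since P sits to the right of Y, Y = (N − K)P⁻¹.
det P = 3, so P⁻¹ = [[2, 7/3], [-1, -1]].
Y = (N − K)P⁻¹ = [[-4, -3]].

Y = [[-4, -3]]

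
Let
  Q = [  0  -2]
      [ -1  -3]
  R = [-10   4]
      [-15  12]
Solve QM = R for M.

Since Q multiplies M on the left, M = Q⁻¹R.
det Q = -2; the adjugate gives Q⁻¹ = [[3/2, -1], [-1/2, 0]].
M = Q⁻¹R = [[3/2, -1], [-1/2, 0]] · [[-10, 4], [-15, 12]] = [[0, -6], [5, -2]].

M = [[0, -6], [5, -2]]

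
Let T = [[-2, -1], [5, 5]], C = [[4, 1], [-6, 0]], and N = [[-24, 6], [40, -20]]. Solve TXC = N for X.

Isolating X: multiply by T⁻¹ from the left and C⁻¹ from the right, so X = T⁻¹NC⁻¹.
det T = -5, so T⁻¹ = [[-1, -1/5], [1, 2/5]].
det C = 6; the adjugate gives C⁻¹ = [[0, -1/6], [1, 2/3]].
T⁻¹N = [[16, -2], [-8, -2]].
X = (T⁻¹N)C⁻¹ = [[-2, -4], [-2, 0]].

X = [[-2, -4], [-2, 0]]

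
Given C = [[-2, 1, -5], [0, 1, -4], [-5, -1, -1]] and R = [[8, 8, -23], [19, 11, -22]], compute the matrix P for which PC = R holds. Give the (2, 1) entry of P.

3

C is on the right of P, so right-multiply by C⁻¹: P = RC⁻¹.
C has determinant 5; C⁻¹ = [[-1, 6/5, 1/5], [4, -23/5, -8/5], [1, -7/5, -2/5]].
P = RC⁻¹ = [[8, 8, -23], [19, 11, -22]] · [[-1, 6/5, 1/5], [4, -23/5, -8/5], [1, -7/5, -2/5]] = [[1, 5, -2], [3, 3, -5]].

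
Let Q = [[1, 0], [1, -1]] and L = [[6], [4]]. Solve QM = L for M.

M = [[6], [2]]

Left-multiplying both sides by Q⁻¹ gives M = Q⁻¹L.
Q has determinant -1; Q⁻¹ = [[1, 0], [1, -1]].
M = Q⁻¹L = [[1, 0], [1, -1]] · [[6], [4]] = [[6], [2]].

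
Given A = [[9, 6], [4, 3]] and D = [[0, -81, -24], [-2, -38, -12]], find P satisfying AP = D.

P = [[4, -5, 0], [-6, -6, -4]]

A is on the left of P, so left-multiply by A⁻¹: P = A⁻¹D.
A has determinant 3; A⁻¹ = [[1, -2], [-4/3, 3]].
P = A⁻¹D = [[1, -2], [-4/3, 3]] · [[0, -81, -24], [-2, -38, -12]] = [[4, -5, 0], [-6, -6, -4]].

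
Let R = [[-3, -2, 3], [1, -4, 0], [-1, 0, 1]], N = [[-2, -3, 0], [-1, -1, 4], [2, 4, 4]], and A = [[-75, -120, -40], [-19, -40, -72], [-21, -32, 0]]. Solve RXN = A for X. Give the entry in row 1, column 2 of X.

3

Left-multiply by R⁻¹ and right-multiply by N⁻¹: X = R⁻¹AN⁻¹.
R has determinant 2; R⁻¹ = [[-2, 1, 6], [-1/2, 0, 3/2], [-2, 1, 7]].
det N = 4; the adjugate gives N⁻¹ = [[-5, 3, -3], [3, -2, 2], [-1/2, 1/2, -1/4]].
R⁻¹A = [[5, 8, 8], [6, 12, 20], [-16, -24, 8]].
X = (R⁻¹A)N⁻¹ = [[-5, 3, -1], [-4, 4, 1], [4, 4, -2]].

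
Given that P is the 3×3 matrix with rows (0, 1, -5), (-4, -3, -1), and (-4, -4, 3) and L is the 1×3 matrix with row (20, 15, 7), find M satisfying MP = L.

M = [[-2, -3, -2]]

P is on the right of M, so right-multiply by P⁻¹: M = LP⁻¹.
det P = -4, so P⁻¹ = [[13/4, -17/4, 4], [-4, 5, -5], [-1, 1, -1]].
M = LP⁻¹ = [[20, 15, 7]] · [[13/4, -17/4, 4], [-4, 5, -5], [-1, 1, -1]] = [[-2, -3, -2]].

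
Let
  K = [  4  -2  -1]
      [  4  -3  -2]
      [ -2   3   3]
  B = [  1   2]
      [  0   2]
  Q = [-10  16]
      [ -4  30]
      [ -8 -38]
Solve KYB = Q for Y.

Y = [[-5, 4], [-4, -1], [-2, 0]]

Y = K⁻¹QB⁻¹ (apply K⁻¹ on the left and B⁻¹ on the right).
K has determinant -2; K⁻¹ = [[3/2, -3/2, -1/2], [4, -5, -2], [-3, 4, 2]].
det B = 2; the adjugate gives B⁻¹ = [[1, -1], [0, 1/2]].
K⁻¹Q = [[-5, -2], [-4, -10], [-2, -4]].
Y = (K⁻¹Q)B⁻¹ = [[-5, 4], [-4, -1], [-2, 0]].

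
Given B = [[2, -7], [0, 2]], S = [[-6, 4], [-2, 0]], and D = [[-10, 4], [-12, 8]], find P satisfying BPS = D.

P = [[4, 1], [1, 0]]

Isolating P: multiply by B⁻¹ from the left and S⁻¹ from the right, so P = B⁻¹DS⁻¹.
B has determinant 4; B⁻¹ = [[1/2, 7/4], [0, 1/2]].
det S = 8, so S⁻¹ = [[0, -1/2], [1/4, -3/4]].
B⁻¹D = [[-26, 16], [-6, 4]].
P = (B⁻¹D)S⁻¹ = [[4, 1], [1, 0]].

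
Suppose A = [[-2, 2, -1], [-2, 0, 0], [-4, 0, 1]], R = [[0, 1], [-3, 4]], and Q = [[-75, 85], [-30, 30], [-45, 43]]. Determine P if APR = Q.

Left-multiply by A⁻¹ and right-multiply by R⁻¹: P = A⁻¹QR⁻¹.
det A = 4, so A⁻¹ = [[0, -1/2, 0], [1/2, -3/2, 1/2], [0, -2, 1]].
det R = 3; the adjugate gives R⁻¹ = [[4/3, -1/3], [1, 0]].
A⁻¹Q = [[15, -15], [-15, 19], [15, -17]].
P = (A⁻¹Q)R⁻¹ = [[5, -5], [-1, 5], [3, -5]].

P = [[5, -5], [-1, 5], [3, -5]]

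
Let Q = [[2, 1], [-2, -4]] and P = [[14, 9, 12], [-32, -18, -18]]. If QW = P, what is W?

W = [[4, 3, 5], [6, 3, 2]]

Left-multiplying both sides by Q⁻¹ gives W = Q⁻¹P.
det Q = -6, so Q⁻¹ = [[2/3, 1/6], [-1/3, -1/3]].
W = Q⁻¹P = [[2/3, 1/6], [-1/3, -1/3]] · [[14, 9, 12], [-32, -18, -18]] = [[4, 3, 5], [6, 3, 2]].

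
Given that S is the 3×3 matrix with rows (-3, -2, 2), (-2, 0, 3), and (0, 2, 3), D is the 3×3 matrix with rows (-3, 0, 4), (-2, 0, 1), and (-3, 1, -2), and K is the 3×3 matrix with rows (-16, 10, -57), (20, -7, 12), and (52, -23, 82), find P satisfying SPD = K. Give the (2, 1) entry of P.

Isolating P: multiply by S⁻¹ from the left and D⁻¹ from the right, so P = S⁻¹KD⁻¹.
det S = -2; the adjugate gives S⁻¹ = [[3, -5, 3], [-3, 9/2, -5/2], [2, -3, 2]].
D has determinant -5; D⁻¹ = [[1/5, -4/5, 0], [7/5, -18/5, 1], [2/5, -3/5, 0]].
S⁻¹K = [[8, -4, 15], [8, -4, 20], [12, -5, 14]].
P = (S⁻¹K)D⁻¹ = [[2, -1, -4], [4, -4, -4], [1, 0, -5]].

4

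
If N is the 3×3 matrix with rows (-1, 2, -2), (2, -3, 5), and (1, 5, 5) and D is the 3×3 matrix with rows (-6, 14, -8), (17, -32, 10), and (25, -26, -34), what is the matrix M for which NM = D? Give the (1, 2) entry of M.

N is on the left of M, so left-multiply by N⁻¹: M = N⁻¹D.
det N = 4, so N⁻¹ = [[-10, -5, 1], [-5/4, -3/4, 1/4], [13/4, 7/4, -1/4]].
M = N⁻¹D = [[-10, -5, 1], [-5/4, -3/4, 1/4], [13/4, 7/4, -1/4]] · [[-6, 14, -8], [17, -32, 10], [25, -26, -34]] = [[0, -6, -4], [1, 0, -6], [4, -4, 0]].

-6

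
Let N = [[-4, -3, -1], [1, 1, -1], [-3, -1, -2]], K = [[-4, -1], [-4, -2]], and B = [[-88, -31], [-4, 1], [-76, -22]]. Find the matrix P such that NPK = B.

Isolating P: multiply by N⁻¹ from the left and K⁻¹ from the right, so P = N⁻¹BK⁻¹.
det N = -5, so N⁻¹ = [[3/5, 1, -4/5], [-1, -1, 1], [-2/5, -1, 1/5]].
det K = 4; the adjugate gives K⁻¹ = [[-1/2, 1/4], [1, -1]].
N⁻¹B = [[4, 0], [16, 8], [24, 7]].
P = (N⁻¹B)K⁻¹ = [[-2, 1], [0, -4], [-5, -1]].

P = [[-2, 1], [0, -4], [-5, -1]]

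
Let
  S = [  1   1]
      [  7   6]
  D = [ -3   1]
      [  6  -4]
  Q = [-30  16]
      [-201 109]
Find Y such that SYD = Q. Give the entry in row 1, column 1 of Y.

1

Isolating Y: multiply by S⁻¹ from the left and D⁻¹ from the right, so Y = S⁻¹QD⁻¹.
det S = -1; the adjugate gives S⁻¹ = [[-6, 1], [7, -1]].
D has determinant 6; D⁻¹ = [[-2/3, -1/6], [-1, -1/2]].
S⁻¹Q = [[-21, 13], [-9, 3]].
Y = (S⁻¹Q)D⁻¹ = [[1, -3], [3, 0]].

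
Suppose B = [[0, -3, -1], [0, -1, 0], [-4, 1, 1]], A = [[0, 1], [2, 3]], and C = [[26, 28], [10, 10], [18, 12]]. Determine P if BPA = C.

P = [[4, -3], [5, -5], [-4, 2]]

P = B⁻¹CA⁻¹ (apply B⁻¹ on the left and A⁻¹ on the right).
B has determinant 4; B⁻¹ = [[-1/4, 1/2, -1/4], [0, -1, 0], [-1, 3, 0]].
det A = -2; the adjugate gives A⁻¹ = [[-3/2, 1/2], [1, 0]].
B⁻¹C = [[-6, -5], [-10, -10], [4, 2]].
P = (B⁻¹C)A⁻¹ = [[4, -3], [5, -5], [-4, 2]].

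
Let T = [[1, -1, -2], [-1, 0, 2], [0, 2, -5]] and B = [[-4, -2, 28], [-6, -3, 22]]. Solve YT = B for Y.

Right-multiplying both sides by T⁻¹ gives Y = BT⁻¹.
det T = 5; the adjugate gives T⁻¹ = [[-4/5, -9/5, -2/5], [-1, -1, 0], [-2/5, -2/5, -1/5]].
Y = BT⁻¹ = [[-4, -2, 28], [-6, -3, 22]] · [[-4/5, -9/5, -2/5], [-1, -1, 0], [-2/5, -2/5, -1/5]] = [[-6, -2, -4], [-1, 5, -2]].

Y = [[-6, -2, -4], [-1, 5, -2]]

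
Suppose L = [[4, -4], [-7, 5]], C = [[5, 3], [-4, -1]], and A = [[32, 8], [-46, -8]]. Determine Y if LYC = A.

Isolating Y: multiply by L⁻¹ from the left and C⁻¹ from the right, so Y = L⁻¹AC⁻¹.
L has determinant -8; L⁻¹ = [[-5/8, -1/2], [-7/8, -1/2]].
det C = 7; the adjugate gives C⁻¹ = [[-1/7, -3/7], [4/7, 5/7]].
L⁻¹A = [[3, -1], [-5, -3]].
Y = (L⁻¹A)C⁻¹ = [[-1, -2], [-1, 0]].

Y = [[-1, -2], [-1, 0]]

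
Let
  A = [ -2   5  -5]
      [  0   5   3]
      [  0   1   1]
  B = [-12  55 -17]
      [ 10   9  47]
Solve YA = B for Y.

Y = [[6, 6, -5], [-5, 6, 4]]

Right-multiplying both sides by A⁻¹ gives Y = BA⁻¹.
det A = -4; the adjugate gives A⁻¹ = [[-1/2, 5/2, -10], [0, 1/2, -3/2], [0, -1/2, 5/2]].
Y = BA⁻¹ = [[-12, 55, -17], [10, 9, 47]] · [[-1/2, 5/2, -10], [0, 1/2, -3/2], [0, -1/2, 5/2]] = [[6, 6, -5], [-5, 6, 4]].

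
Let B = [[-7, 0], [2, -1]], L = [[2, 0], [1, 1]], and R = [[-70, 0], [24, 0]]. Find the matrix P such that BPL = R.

P = [[5, 0], [-2, 0]]

Left-multiply by B⁻¹ and right-multiply by L⁻¹: P = B⁻¹RL⁻¹.
det B = 7; the adjugate gives B⁻¹ = [[-1/7, 0], [-2/7, -1]].
det L = 2; the adjugate gives L⁻¹ = [[1/2, 0], [-1/2, 1]].
B⁻¹R = [[10, 0], [-4, 0]].
P = (B⁻¹R)L⁻¹ = [[5, 0], [-2, 0]].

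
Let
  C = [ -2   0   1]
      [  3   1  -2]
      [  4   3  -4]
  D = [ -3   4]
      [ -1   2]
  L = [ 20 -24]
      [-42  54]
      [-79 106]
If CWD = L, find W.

W = C⁻¹LD⁻¹ (apply C⁻¹ on the left and D⁻¹ on the right).
C has determinant 1; C⁻¹ = [[2, 3, -1], [4, 4, -1], [5, 6, -2]].
D has determinant -2; D⁻¹ = [[-1, 2], [-1/2, 3/2]].
C⁻¹L = [[-7, 8], [-9, 14], [6, -8]].
W = (C⁻¹L)D⁻¹ = [[3, -2], [2, 3], [-2, 0]].

W = [[3, -2], [2, 3], [-2, 0]]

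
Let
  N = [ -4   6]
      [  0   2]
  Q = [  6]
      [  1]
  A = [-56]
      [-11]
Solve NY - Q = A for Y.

Y = [[5], [-5]]

NY = A + Q = [[-50], [-10]].
Since N multiplies Y on the left, Y = N⁻¹(A + Q).
N has determinant -8; N⁻¹ = [[-1/4, 3/4], [0, 1/2]].
Y = N⁻¹(A + Q) = [[5], [-5]].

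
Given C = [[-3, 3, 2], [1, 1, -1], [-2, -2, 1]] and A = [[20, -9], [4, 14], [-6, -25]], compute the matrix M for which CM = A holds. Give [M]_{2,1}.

C is on the left of M, so left-multiply by C⁻¹: M = C⁻¹A.
det C = 6, so C⁻¹ = [[-1/6, -7/6, -5/6], [1/6, 1/6, -1/6], [0, -2, -1]].
M = C⁻¹A = [[-1/6, -7/6, -5/6], [1/6, 1/6, -1/6], [0, -2, -1]] · [[20, -9], [4, 14], [-6, -25]] = [[-3, 6], [5, 5], [-2, -3]].

5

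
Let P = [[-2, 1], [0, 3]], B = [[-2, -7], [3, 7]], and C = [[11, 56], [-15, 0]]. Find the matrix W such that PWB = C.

W = [[4, 0], [-5, -5]]

Left-multiply by P⁻¹ and right-multiply by B⁻¹: W = P⁻¹CB⁻¹.
det P = -6, so P⁻¹ = [[-1/2, 1/6], [0, 1/3]].
det B = 7, so B⁻¹ = [[1, 1], [-3/7, -2/7]].
P⁻¹C = [[-8, -28], [-5, 0]].
W = (P⁻¹C)B⁻¹ = [[4, 0], [-5, -5]].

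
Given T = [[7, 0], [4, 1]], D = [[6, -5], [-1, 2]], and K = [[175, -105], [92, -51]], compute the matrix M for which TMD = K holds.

M = [[5, 5], [-1, 2]]

Isolating M: multiply by T⁻¹ from the left and D⁻¹ from the right, so M = T⁻¹KD⁻¹.
det T = 7; the adjugate gives T⁻¹ = [[1/7, 0], [-4/7, 1]].
D has determinant 7; D⁻¹ = [[2/7, 5/7], [1/7, 6/7]].
T⁻¹K = [[25, -15], [-8, 9]].
M = (T⁻¹K)D⁻¹ = [[5, 5], [-1, 2]].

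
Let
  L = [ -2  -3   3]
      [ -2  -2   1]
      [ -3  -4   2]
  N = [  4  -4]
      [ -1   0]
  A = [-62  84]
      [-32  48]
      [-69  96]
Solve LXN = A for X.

X = [[0, 5], [5, 2], [-2, -2]]

Isolating X: multiply by L⁻¹ from the left and N⁻¹ from the right, so X = L⁻¹AN⁻¹.
det L = 3, so L⁻¹ = [[0, -2, 1], [1/3, 5/3, -4/3], [2/3, 1/3, -2/3]].
N has determinant -4; N⁻¹ = [[0, -1], [-1/4, -1]].
L⁻¹A = [[-5, 0], [18, -20], [-6, 8]].
X = (L⁻¹A)N⁻¹ = [[0, 5], [5, 2], [-2, -2]].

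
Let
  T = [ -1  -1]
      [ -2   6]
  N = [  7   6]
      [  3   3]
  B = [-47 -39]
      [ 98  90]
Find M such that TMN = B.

M = [[5, -4], [3, 1]]

Isolating M: multiply by T⁻¹ from the left and N⁻¹ from the right, so M = T⁻¹BN⁻¹.
det T = -8; the adjugate gives T⁻¹ = [[-3/4, -1/8], [-1/4, 1/8]].
N has determinant 3; N⁻¹ = [[1, -2], [-1, 7/3]].
T⁻¹B = [[23, 18], [24, 21]].
M = (T⁻¹B)N⁻¹ = [[5, -4], [3, 1]].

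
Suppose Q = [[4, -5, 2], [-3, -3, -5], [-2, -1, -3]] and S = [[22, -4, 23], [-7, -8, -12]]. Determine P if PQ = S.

P = [[3, -4, 1], [0, 3, -1]]

Right-multiplying both sides by Q⁻¹ gives P = SQ⁻¹.
det Q = 5, so Q⁻¹ = [[4/5, -17/5, 31/5], [1/5, -8/5, 14/5], [-3/5, 14/5, -27/5]].
P = SQ⁻¹ = [[22, -4, 23], [-7, -8, -12]] · [[4/5, -17/5, 31/5], [1/5, -8/5, 14/5], [-3/5, 14/5, -27/5]] = [[3, -4, 1], [0, 3, -1]].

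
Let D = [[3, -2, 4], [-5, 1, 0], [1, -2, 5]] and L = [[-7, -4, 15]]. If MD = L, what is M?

M = [[0, 2, 3]]

Right-multiplying both sides by D⁻¹ gives M = LD⁻¹.
det D = 1, so D⁻¹ = [[5, 2, -4], [25, 11, -20], [9, 4, -7]].
M = LD⁻¹ = [[-7, -4, 15]] · [[5, 2, -4], [25, 11, -20], [9, 4, -7]] = [[0, 2, 3]].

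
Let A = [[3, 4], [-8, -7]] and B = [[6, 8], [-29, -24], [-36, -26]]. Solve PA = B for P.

Since A sits to the right of P, P = BA⁻¹.
A has determinant 11; A⁻¹ = [[-7/11, -4/11], [8/11, 3/11]].
P = BA⁻¹ = [[6, 8], [-29, -24], [-36, -26]] · [[-7/11, -4/11], [8/11, 3/11]] = [[2, 0], [1, 4], [4, 6]].

P = [[2, 0], [1, 4], [4, 6]]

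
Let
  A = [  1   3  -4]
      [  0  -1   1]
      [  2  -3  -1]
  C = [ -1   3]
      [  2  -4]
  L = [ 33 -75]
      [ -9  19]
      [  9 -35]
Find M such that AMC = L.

M = [[-2, -4], [3, 0], [4, -4]]

M = A⁻¹LC⁻¹ (apply A⁻¹ on the left and C⁻¹ on the right).
det A = 2, so A⁻¹ = [[2, 15/2, -1/2], [1, 7/2, -1/2], [1, 9/2, -1/2]].
det C = -2, so C⁻¹ = [[2, 3/2], [1, 1/2]].
A⁻¹L = [[-6, 10], [-3, 9], [-12, 28]].
M = (A⁻¹L)C⁻¹ = [[-2, -4], [3, 0], [4, -4]].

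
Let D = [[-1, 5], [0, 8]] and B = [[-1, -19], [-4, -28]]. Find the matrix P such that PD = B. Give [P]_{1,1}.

Since D sits to the right of P, P = BD⁻¹.
det D = -8, so D⁻¹ = [[-1, 5/8], [0, 1/8]].
P = BD⁻¹ = [[-1, -19], [-4, -28]] · [[-1, 5/8], [0, 1/8]] = [[1, -3], [4, -6]].

1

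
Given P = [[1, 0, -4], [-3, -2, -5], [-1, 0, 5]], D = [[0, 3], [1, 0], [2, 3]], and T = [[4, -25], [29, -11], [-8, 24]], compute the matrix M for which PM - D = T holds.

PM = T + D = [[4, -22], [30, -11], [-6, 27]].
Since P multiplies M on the left, M = P⁻¹(T + D).
det P = -2, so P⁻¹ = [[5, 0, 4], [-10, -1/2, -17/2], [1, 0, 1]].
M = P⁻¹(T + D) = [[-4, -2], [-4, -4], [-2, 5]].

M = [[-4, -2], [-4, -4], [-2, 5]]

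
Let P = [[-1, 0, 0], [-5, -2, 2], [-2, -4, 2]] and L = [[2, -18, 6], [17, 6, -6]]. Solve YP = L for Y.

Right-multiplying both sides by P⁻¹ gives Y = LP⁻¹.
P has determinant -4; P⁻¹ = [[-1, 0, 0], [-3/2, 1/2, -1/2], [-4, 1, -1/2]].
Y = LP⁻¹ = [[2, -18, 6], [17, 6, -6]] · [[-1, 0, 0], [-3/2, 1/2, -1/2], [-4, 1, -1/2]] = [[1, -3, 6], [-2, -3, 0]].

Y = [[1, -3, 6], [-2, -3, 0]]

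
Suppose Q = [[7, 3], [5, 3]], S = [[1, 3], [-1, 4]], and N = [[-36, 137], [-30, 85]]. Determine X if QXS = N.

X = [[2, 5], [-5, 0]]

X = Q⁻¹NS⁻¹ (apply Q⁻¹ on the left and S⁻¹ on the right).
det Q = 6; the adjugate gives Q⁻¹ = [[1/2, -1/2], [-5/6, 7/6]].
det S = 7, so S⁻¹ = [[4/7, -3/7], [1/7, 1/7]].
Q⁻¹N = [[-3, 26], [-5, -15]].
X = (Q⁻¹N)S⁻¹ = [[2, 5], [-5, 0]].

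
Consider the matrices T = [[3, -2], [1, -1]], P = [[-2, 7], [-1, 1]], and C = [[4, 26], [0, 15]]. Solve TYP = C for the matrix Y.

Isolating Y: multiply by T⁻¹ from the left and P⁻¹ from the right, so Y = T⁻¹CP⁻¹.
det T = -1; the adjugate gives T⁻¹ = [[1, -2], [1, -3]].
P has determinant 5; P⁻¹ = [[1/5, -7/5], [1/5, -2/5]].
T⁻¹C = [[4, -4], [4, -19]].
Y = (T⁻¹C)P⁻¹ = [[0, -4], [-3, 2]].

Y = [[0, -4], [-3, 2]]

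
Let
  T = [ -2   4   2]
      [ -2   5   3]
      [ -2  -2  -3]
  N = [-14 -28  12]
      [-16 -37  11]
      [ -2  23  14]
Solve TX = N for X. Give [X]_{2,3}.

3

Left-multiplying both sides by T⁻¹ gives X = T⁻¹N.
T has determinant -2; T⁻¹ = [[9/2, -4, -1], [6, -5, -1], [-7, 6, 1]].
X = T⁻¹N = [[9/2, -4, -1], [6, -5, -1], [-7, 6, 1]] · [[-14, -28, 12], [-16, -37, 11], [-2, 23, 14]] = [[3, -1, -4], [-2, -6, 3], [0, -3, -4]].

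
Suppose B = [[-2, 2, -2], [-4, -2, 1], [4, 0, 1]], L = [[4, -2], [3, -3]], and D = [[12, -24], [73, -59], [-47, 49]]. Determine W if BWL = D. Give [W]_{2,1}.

1

Isolating W: multiply by B⁻¹ from the left and L⁻¹ from the right, so W = B⁻¹DL⁻¹.
det B = 4, so B⁻¹ = [[-1/2, -1/2, -1/2], [2, 3/2, 5/2], [2, 2, 3]].
L has determinant -6; L⁻¹ = [[1/2, -1/3], [1/2, -2/3]].
B⁻¹D = [[-19, 17], [16, -14], [29, -19]].
W = (B⁻¹D)L⁻¹ = [[-1, -5], [1, 4], [5, 3]].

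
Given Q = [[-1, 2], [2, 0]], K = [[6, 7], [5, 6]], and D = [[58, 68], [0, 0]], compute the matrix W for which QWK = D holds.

W = [[0, 0], [4, 1]]

W = Q⁻¹DK⁻¹ (apply Q⁻¹ on the left and K⁻¹ on the right).
det Q = -4; the adjugate gives Q⁻¹ = [[0, 1/2], [1/2, 1/4]].
K has determinant 1; K⁻¹ = [[6, -7], [-5, 6]].
Q⁻¹D = [[0, 0], [29, 34]].
W = (Q⁻¹D)K⁻¹ = [[0, 0], [4, 1]].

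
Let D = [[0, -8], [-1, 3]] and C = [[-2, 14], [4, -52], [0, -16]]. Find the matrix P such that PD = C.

P = [[-1, 2], [5, -4], [2, 0]]

Since D sits to the right of P, P = CD⁻¹.
det D = -8, so D⁻¹ = [[-3/8, -1], [-1/8, 0]].
P = CD⁻¹ = [[-2, 14], [4, -52], [0, -16]] · [[-3/8, -1], [-1/8, 0]] = [[-1, 2], [5, -4], [2, 0]].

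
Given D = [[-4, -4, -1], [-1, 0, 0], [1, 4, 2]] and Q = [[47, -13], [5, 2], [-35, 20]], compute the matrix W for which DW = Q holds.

W = [[-5, -2], [-6, 5], [-3, 1]]

D is on the left of W, so left-multiply by D⁻¹: W = D⁻¹Q.
det D = -4; the adjugate gives D⁻¹ = [[0, -1, 0], [-1/2, 7/4, -1/4], [1, -3, 1]].
W = D⁻¹Q = [[0, -1, 0], [-1/2, 7/4, -1/4], [1, -3, 1]] · [[47, -13], [5, 2], [-35, 20]] = [[-5, -2], [-6, 5], [-3, 1]].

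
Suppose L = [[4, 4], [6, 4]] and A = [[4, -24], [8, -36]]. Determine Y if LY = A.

Y = [[2, -6], [-1, 0]]

L is on the left of Y, so left-multiply by L⁻¹: Y = L⁻¹A.
det L = -8, so L⁻¹ = [[-1/2, 1/2], [3/4, -1/2]].
Y = L⁻¹A = [[-1/2, 1/2], [3/4, -1/2]] · [[4, -24], [8, -36]] = [[2, -6], [-1, 0]].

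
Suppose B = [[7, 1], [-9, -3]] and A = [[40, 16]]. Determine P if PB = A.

B is on the right of P, so right-multiply by B⁻¹: P = AB⁻¹.
det B = -12, so B⁻¹ = [[1/4, 1/12], [-3/4, -7/12]].
P = AB⁻¹ = [[40, 16]] · [[1/4, 1/12], [-3/4, -7/12]] = [[-2, -6]].

P = [[-2, -6]]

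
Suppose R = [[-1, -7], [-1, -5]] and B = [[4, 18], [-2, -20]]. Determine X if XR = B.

R is on the right of X, so right-multiply by R⁻¹: X = BR⁻¹.
det R = -2, so R⁻¹ = [[5/2, -7/2], [-1/2, 1/2]].
X = BR⁻¹ = [[4, 18], [-2, -20]] · [[5/2, -7/2], [-1/2, 1/2]] = [[1, -5], [5, -3]].

X = [[1, -5], [5, -3]]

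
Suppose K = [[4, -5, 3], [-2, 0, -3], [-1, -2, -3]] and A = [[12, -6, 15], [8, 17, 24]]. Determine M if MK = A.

M = [[2, -1, -2], [-1, -3, -6]]

Right-multiplying both sides by K⁻¹ gives M = AK⁻¹.
det K = 3, so K⁻¹ = [[-2, -7, 5], [-1, -3, 2], [4/3, 13/3, -10/3]].
M = AK⁻¹ = [[12, -6, 15], [8, 17, 24]] · [[-2, -7, 5], [-1, -3, 2], [4/3, 13/3, -10/3]] = [[2, -1, -2], [-1, -3, -6]].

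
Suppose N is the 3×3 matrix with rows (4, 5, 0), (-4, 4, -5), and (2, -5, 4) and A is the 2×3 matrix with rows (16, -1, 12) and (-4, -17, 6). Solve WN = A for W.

W = [[1, -4, -2], [-1, 2, 4]]

N is on the right of W, so right-multiply by N⁻¹: W = AN⁻¹.
det N = -6; the adjugate gives N⁻¹ = [[3/2, 10/3, 25/6], [-1, -8/3, -10/3], [-2, -5, -6]].
W = AN⁻¹ = [[16, -1, 12], [-4, -17, 6]] · [[3/2, 10/3, 25/6], [-1, -8/3, -10/3], [-2, -5, -6]] = [[1, -4, -2], [-1, 2, 4]].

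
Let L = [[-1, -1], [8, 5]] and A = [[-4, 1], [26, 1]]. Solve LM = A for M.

Since L multiplies M on the left, M = L⁻¹A.
det L = 3; the adjugate gives L⁻¹ = [[5/3, 1/3], [-8/3, -1/3]].
M = L⁻¹A = [[5/3, 1/3], [-8/3, -1/3]] · [[-4, 1], [26, 1]] = [[2, 2], [2, -3]].

M = [[2, 2], [2, -3]]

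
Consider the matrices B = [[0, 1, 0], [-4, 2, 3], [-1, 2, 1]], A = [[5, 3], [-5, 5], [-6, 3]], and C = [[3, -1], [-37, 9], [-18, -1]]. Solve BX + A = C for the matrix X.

BX = C − A = [[-2, -4], [-32, 4], [-12, -4]].
Left-multiplying both sides by B⁻¹ gives X = B⁻¹(C − A).
B has determinant 1; B⁻¹ = [[-4, -1, 3], [1, 0, 0], [-6, -1, 4]].
X = B⁻¹(C − A) = [[4, 0], [-2, -4], [-4, 4]].

X = [[4, 0], [-2, -4], [-4, 4]]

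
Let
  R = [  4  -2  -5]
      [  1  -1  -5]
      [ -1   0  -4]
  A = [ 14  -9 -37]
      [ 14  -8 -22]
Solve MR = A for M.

M = [[4, 1, 3], [2, 4, -2]]

Since R sits to the right of M, M = AR⁻¹.
det R = 3, so R⁻¹ = [[4/3, -8/3, 5/3], [3, -7, 5], [-1/3, 2/3, -2/3]].
M = AR⁻¹ = [[14, -9, -37], [14, -8, -22]] · [[4/3, -8/3, 5/3], [3, -7, 5], [-1/3, 2/3, -2/3]] = [[4, 1, 3], [2, 4, -2]].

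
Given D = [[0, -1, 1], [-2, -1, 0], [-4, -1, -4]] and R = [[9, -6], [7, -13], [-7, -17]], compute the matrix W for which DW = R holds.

W = [[-1, 4], [-5, 5], [4, -1]]

Since D multiplies W on the left, W = D⁻¹R.
D has determinant 6; D⁻¹ = [[2/3, -5/6, 1/6], [-4/3, 2/3, -1/3], [-1/3, 2/3, -1/3]].
W = D⁻¹R = [[2/3, -5/6, 1/6], [-4/3, 2/3, -1/3], [-1/3, 2/3, -1/3]] · [[9, -6], [7, -13], [-7, -17]] = [[-1, 4], [-5, 5], [4, -1]].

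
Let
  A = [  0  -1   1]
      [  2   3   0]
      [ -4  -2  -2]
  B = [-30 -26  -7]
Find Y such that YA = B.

Since A sits to the right of Y, Y = BA⁻¹.
A has determinant 4; A⁻¹ = [[-3/2, -1, -3/4], [1, 1, 1/2], [2, 1, 1/2]].
Y = BA⁻¹ = [[-30, -26, -7]] · [[-3/2, -1, -3/4], [1, 1, 1/2], [2, 1, 1/2]] = [[5, -3, 6]].

Y = [[5, -3, 6]]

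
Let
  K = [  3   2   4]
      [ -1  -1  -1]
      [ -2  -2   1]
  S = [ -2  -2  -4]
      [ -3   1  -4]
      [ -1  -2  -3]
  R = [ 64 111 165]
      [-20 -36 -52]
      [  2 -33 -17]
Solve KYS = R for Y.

Isolating Y: multiply by K⁻¹ from the left and S⁻¹ from the right, so Y = K⁻¹RS⁻¹.
det K = -3, so K⁻¹ = [[1, 10/3, -2/3], [-1, -11/3, 1/3], [0, -2/3, 1/3]].
det S = 4; the adjugate gives S⁻¹ = [[-11/4, 1/2, 3], [-5/4, 1/2, 1], [7/4, -1/2, -2]].
K⁻¹R = [[-4, 13, 3], [10, 10, 20], [14, 13, 29]].
Y = (K⁻¹R)S⁻¹ = [[0, 3, -5], [-5, 0, 0], [-4, -1, -3]].

Y = [[0, 3, -5], [-5, 0, 0], [-4, -1, -3]]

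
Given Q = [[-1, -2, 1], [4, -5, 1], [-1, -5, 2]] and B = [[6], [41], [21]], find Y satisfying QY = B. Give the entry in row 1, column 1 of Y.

Left-multiplying both sides by Q⁻¹ gives Y = Q⁻¹B.
det Q = -2, so Q⁻¹ = [[5/2, 1/2, -3/2], [9/2, 1/2, -5/2], [25/2, 3/2, -13/2]].
Y = Q⁻¹B = [[5/2, 1/2, -3/2], [9/2, 1/2, -5/2], [25/2, 3/2, -13/2]] · [[6], [41], [21]] = [[4], [-5], [0]].

4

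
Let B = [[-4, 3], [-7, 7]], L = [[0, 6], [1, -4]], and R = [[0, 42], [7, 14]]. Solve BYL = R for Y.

Y = [[-4, 3], [-3, 4]]

Isolating Y: multiply by B⁻¹ from the left and L⁻¹ from the right, so Y = B⁻¹RL⁻¹.
det B = -7; the adjugate gives B⁻¹ = [[-1, 3/7], [-1, 4/7]].
L has determinant -6; L⁻¹ = [[2/3, 1], [1/6, 0]].
B⁻¹R = [[3, -36], [4, -34]].
Y = (B⁻¹R)L⁻¹ = [[-4, 3], [-3, 4]].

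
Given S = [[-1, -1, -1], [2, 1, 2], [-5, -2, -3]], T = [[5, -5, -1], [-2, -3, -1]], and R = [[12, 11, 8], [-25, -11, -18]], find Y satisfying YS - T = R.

Y = [[0, -4, -5], [5, -1, 4]]

YS = R + T = [[17, 6, 7], [-27, -14, -19]].
Since S sits to the right of Y, Y = (R + T)S⁻¹.
det S = 2; the adjugate gives S⁻¹ = [[1/2, -1/2, -1/2], [-2, -1, 0], [1/2, 3/2, 1/2]].
Y = (R + T)S⁻¹ = [[0, -4, -5], [5, -1, 4]].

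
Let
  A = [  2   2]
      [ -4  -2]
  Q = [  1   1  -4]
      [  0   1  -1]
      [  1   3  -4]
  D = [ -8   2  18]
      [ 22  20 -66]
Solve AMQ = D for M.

M = [[-3, 4, -4], [0, 3, 3]]

Left-multiply by A⁻¹ and right-multiply by Q⁻¹: M = A⁻¹DQ⁻¹.
det A = 4; the adjugate gives A⁻¹ = [[-1/2, -1/2], [1, 1/2]].
Q has determinant 2; Q⁻¹ = [[-1/2, -4, 3/2], [-1/2, 0, 1/2], [-1/2, -1, 1/2]].
A⁻¹D = [[-7, -11, 24], [3, 12, -15]].
M = (A⁻¹D)Q⁻¹ = [[-3, 4, -4], [0, 3, 3]].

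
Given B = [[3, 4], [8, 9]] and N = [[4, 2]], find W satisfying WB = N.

Right-multiplying both sides by B⁻¹ gives W = NB⁻¹.
det B = -5; the adjugate gives B⁻¹ = [[-9/5, 4/5], [8/5, -3/5]].
W = NB⁻¹ = [[4, 2]] · [[-9/5, 4/5], [8/5, -3/5]] = [[-4, 2]].

W = [[-4, 2]]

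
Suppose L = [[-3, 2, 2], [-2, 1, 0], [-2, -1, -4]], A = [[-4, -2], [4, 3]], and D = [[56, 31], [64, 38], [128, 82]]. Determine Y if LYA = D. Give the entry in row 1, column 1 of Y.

Left-multiply by L⁻¹ and right-multiply by A⁻¹: Y = L⁻¹DA⁻¹.
det L = 4, so L⁻¹ = [[-1, 3/2, -1/2], [-2, 4, -1], [1, -7/4, 1/4]].
det A = -4; the adjugate gives A⁻¹ = [[-3/4, -1/2], [1, 1]].
L⁻¹D = [[-24, -15], [16, 8], [-24, -15]].
Y = (L⁻¹D)A⁻¹ = [[3, -3], [-4, 0], [3, -3]].

3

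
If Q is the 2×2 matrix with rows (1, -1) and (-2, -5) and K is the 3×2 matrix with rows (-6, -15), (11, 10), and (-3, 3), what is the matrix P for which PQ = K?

P = [[0, 3], [5, -3], [-3, 0]]

Q is on the right of P, so right-multiply by Q⁻¹: P = KQ⁻¹.
det Q = -7, so Q⁻¹ = [[5/7, -1/7], [-2/7, -1/7]].
P = KQ⁻¹ = [[-6, -15], [11, 10], [-3, 3]] · [[5/7, -1/7], [-2/7, -1/7]] = [[0, 3], [5, -3], [-3, 0]].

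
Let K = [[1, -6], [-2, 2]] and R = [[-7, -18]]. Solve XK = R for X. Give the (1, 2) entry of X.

K is on the right of X, so right-multiply by K⁻¹: X = RK⁻¹.
K has determinant -10; K⁻¹ = [[-1/5, -3/5], [-1/5, -1/10]].
X = RK⁻¹ = [[-7, -18]] · [[-1/5, -3/5], [-1/5, -1/10]] = [[5, 6]].

6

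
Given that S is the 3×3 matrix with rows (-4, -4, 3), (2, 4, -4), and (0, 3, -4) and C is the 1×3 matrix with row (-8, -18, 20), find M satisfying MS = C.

Since S sits to the right of M, M = CS⁻¹.
det S = 2; the adjugate gives S⁻¹ = [[-2, -7/2, 2], [4, 8, -5], [3, 6, -4]].
M = CS⁻¹ = [[-8, -18, 20]] · [[-2, -7/2, 2], [4, 8, -5], [3, 6, -4]] = [[4, 4, -6]].

M = [[4, 4, -6]]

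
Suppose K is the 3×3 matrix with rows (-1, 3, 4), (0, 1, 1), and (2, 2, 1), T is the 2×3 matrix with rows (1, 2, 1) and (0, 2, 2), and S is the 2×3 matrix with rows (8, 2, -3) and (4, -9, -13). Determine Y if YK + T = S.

YK = S − T = [[7, 0, -4], [4, -11, -15]].
K is on the right of Y, so right-multiply by K⁻¹: Y = (S − T)K⁻¹.
det K = -1, so K⁻¹ = [[1, -5, 1], [-2, 9, -1], [2, -8, 1]].
Y = (S − T)K⁻¹ = [[-1, -3, 3], [-4, 1, 0]].

Y = [[-1, -3, 3], [-4, 1, 0]]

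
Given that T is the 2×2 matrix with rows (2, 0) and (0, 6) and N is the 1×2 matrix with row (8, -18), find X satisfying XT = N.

Since T sits to the right of X, X = NT⁻¹.
T has determinant 12; T⁻¹ = [[1/2, 0], [0, 1/6]].
X = NT⁻¹ = [[8, -18]] · [[1/2, 0], [0, 1/6]] = [[4, -3]].

X = [[4, -3]]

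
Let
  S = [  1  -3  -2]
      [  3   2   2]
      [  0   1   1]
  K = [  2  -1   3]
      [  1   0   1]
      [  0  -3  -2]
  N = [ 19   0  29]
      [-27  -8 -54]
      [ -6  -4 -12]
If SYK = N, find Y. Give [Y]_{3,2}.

Y = S⁻¹NK⁻¹ (apply S⁻¹ on the left and K⁻¹ on the right).
det S = 3; the adjugate gives S⁻¹ = [[0, 1/3, -2/3], [-1, 1/3, -8/3], [1, -1/3, 11/3]].
det K = -5; the adjugate gives K⁻¹ = [[-3/5, 11/5, 1/5], [-2/5, 4/5, -1/5], [3/5, -6/5, -1/5]].
S⁻¹N = [[-5, 0, -10], [-12, 8, -15], [6, -12, 3]].
Y = (S⁻¹N)K⁻¹ = [[-3, 1, 1], [-5, -2, -1], [3, 0, 3]].

0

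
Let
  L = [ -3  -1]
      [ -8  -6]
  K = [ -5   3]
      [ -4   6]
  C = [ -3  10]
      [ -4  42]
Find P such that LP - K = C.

P = [[4, -3], [-4, -4]]

LP = C + K = [[-8, 13], [-8, 48]].
L is on the left of P, so left-multiply by L⁻¹: P = L⁻¹(C + K).
det L = 10, so L⁻¹ = [[-3/5, 1/10], [4/5, -3/10]].
P = L⁻¹(C + K) = [[4, -3], [-4, -4]].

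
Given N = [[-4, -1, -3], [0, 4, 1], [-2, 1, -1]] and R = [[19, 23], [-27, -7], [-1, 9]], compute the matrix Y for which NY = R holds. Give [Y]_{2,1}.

N is on the left of Y, so left-multiply by N⁻¹: Y = N⁻¹R.
det N = -2; the adjugate gives N⁻¹ = [[5/2, 2, -11/2], [1, 1, -2], [-4, -3, 8]].
Y = N⁻¹R = [[5/2, 2, -11/2], [1, 1, -2], [-4, -3, 8]] · [[19, 23], [-27, -7], [-1, 9]] = [[-1, -6], [-6, -2], [-3, 1]].

-6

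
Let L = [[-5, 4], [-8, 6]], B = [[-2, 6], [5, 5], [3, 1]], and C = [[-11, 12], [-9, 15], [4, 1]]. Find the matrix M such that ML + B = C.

ML = C − B = [[-9, 6], [-14, 10], [1, 0]].
Since L sits to the right of M, M = (C − B)L⁻¹.
det L = 2, so L⁻¹ = [[3, -2], [4, -5/2]].
M = (C − B)L⁻¹ = [[-3, 3], [-2, 3], [3, -2]].

M = [[-3, 3], [-2, 3], [3, -2]]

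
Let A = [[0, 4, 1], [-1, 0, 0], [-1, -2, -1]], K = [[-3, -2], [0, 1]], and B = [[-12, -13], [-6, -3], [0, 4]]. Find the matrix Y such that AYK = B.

Y = [[-2, -1], [1, -1], [0, -1]]

Y = A⁻¹BK⁻¹ (apply A⁻¹ on the left and K⁻¹ on the right).
det A = -2; the adjugate gives A⁻¹ = [[0, -1, 0], [1/2, -1/2, 1/2], [-1, 2, -2]].
K has determinant -3; K⁻¹ = [[-1/3, -2/3], [0, 1]].
A⁻¹B = [[6, 3], [-3, -3], [0, -1]].
Y = (A⁻¹B)K⁻¹ = [[-2, -1], [1, -1], [0, -1]].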